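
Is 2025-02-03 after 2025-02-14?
No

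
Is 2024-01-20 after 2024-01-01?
Yes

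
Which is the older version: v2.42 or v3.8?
v2.42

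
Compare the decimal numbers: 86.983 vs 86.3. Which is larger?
86.983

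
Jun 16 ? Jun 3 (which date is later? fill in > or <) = >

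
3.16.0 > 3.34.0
False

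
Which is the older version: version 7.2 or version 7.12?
version 7.2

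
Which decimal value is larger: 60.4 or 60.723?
60.723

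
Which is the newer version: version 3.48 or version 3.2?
version 3.48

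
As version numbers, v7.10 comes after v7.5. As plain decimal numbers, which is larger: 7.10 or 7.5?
7.5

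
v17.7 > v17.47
False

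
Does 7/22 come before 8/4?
Yes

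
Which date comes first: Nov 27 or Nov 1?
Nov 1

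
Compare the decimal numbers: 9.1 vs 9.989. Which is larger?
9.989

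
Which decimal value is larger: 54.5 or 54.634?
54.634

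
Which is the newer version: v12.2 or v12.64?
v12.64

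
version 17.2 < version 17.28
True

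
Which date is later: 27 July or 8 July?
27 July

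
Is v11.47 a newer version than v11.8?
Yes. Version numbers are compared segment by segment as integers, not as decimals: minor version 47 > 8, so v11.47 > v11.8 (even though the decimal 11.47 < 11.8).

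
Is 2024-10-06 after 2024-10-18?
No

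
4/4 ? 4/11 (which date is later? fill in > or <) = <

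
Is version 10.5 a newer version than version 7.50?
Yes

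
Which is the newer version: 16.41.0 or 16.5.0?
16.41.0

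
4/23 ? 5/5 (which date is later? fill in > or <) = <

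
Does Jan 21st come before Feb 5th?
Yes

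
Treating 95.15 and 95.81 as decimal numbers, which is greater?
95.81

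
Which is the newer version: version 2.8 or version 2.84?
version 2.84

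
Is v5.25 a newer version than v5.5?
Yes. Version numbers are compared segment by segment as integers, not as decimals: minor version 25 > 5, so v5.25 > v5.5 (even though the decimal 5.25 < 5.5).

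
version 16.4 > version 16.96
False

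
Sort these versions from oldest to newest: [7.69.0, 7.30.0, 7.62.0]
[7.30.0, 7.62.0, 7.69.0]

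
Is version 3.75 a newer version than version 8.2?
No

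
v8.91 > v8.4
True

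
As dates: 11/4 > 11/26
False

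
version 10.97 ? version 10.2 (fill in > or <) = >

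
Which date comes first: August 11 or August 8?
August 8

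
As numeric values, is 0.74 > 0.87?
False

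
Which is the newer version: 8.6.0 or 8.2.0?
8.6.0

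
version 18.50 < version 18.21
False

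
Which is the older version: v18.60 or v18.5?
v18.5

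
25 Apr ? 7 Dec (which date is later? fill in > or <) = <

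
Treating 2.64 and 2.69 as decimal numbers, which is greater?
2.69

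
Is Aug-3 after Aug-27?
No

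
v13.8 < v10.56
False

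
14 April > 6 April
True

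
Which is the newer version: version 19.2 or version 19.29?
version 19.29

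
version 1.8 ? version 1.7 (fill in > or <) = >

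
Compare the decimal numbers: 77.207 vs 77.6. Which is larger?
77.6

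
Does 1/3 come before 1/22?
Yes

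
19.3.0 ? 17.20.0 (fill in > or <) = >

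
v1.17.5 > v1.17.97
False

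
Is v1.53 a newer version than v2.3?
No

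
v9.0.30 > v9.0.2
True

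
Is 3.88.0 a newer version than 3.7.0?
Yes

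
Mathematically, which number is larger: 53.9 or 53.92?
53.92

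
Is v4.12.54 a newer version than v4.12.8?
Yes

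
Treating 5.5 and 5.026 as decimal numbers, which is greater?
5.5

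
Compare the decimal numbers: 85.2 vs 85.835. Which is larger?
85.835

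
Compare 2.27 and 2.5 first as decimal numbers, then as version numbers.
As decimals: 2.27 < 2.5. As versions: v2.27 > v2.5 (minor version 27 > 5).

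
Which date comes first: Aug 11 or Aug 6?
Aug 6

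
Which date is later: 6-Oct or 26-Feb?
6-Oct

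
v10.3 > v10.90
False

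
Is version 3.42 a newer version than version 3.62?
No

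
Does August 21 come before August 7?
No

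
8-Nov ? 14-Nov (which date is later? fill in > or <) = <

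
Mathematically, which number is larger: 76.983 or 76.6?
76.983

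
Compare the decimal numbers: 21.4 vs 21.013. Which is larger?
21.4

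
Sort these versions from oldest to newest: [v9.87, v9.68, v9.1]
[v9.1, v9.68, v9.87]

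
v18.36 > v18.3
True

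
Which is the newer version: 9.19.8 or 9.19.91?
9.19.91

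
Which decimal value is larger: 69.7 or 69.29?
69.7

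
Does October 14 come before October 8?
No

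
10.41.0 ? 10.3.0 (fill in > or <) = >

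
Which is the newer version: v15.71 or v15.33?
v15.71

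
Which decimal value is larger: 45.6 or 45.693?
45.693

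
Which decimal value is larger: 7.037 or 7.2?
7.2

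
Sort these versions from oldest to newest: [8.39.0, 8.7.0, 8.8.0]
[8.7.0, 8.8.0, 8.39.0]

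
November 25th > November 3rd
True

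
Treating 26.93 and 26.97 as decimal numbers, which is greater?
26.97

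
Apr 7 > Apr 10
False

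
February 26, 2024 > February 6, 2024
True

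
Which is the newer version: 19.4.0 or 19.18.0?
19.18.0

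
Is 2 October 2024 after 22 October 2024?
No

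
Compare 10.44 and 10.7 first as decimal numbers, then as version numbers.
As decimals: 10.44 < 10.7. As versions: v10.44 > v10.7 (minor version 44 > 7).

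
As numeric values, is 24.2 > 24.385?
False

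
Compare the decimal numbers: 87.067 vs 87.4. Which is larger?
87.4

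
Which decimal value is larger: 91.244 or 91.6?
91.6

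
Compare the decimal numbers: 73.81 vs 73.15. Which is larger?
73.81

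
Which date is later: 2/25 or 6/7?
6/7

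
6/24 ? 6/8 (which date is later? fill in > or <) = >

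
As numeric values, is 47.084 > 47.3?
False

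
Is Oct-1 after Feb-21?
Yes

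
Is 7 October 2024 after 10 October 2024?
No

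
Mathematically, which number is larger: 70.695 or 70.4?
70.695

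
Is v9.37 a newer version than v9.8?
Yes. Version numbers are compared segment by segment as integers, not as decimals: minor version 37 > 8, so v9.37 > v9.8 (even though the decimal 9.37 < 9.8).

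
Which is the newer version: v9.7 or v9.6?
v9.7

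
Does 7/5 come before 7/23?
Yes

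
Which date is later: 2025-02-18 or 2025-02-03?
2025-02-18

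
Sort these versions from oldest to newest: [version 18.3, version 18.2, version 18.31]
[version 18.2, version 18.3, version 18.31]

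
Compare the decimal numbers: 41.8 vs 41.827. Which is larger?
41.827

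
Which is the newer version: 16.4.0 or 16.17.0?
16.17.0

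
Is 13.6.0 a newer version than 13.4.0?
Yes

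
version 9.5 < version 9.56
True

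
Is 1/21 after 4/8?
No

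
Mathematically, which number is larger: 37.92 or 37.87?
37.92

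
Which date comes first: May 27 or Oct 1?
May 27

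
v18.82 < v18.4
False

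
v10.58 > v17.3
False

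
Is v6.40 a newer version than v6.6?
Yes. Version numbers are compared segment by segment as integers, not as decimals: minor version 40 > 6, so v6.40 > v6.6 (even though the decimal 6.40 < 6.6).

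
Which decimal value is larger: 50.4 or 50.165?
50.4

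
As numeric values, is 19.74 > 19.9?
False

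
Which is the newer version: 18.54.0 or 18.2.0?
18.54.0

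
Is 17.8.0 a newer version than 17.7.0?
Yes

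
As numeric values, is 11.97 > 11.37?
True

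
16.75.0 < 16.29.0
False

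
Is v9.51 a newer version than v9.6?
Yes. Version numbers are compared segment by segment as integers, not as decimals: minor version 51 > 6, so v9.51 > v9.6 (even though the decimal 9.51 < 9.6).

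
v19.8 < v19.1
False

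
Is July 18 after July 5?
Yes. Day 18 comes after day 5 in July — this is a date comparison, not a decimal one (the decimal 7.18 would be smaller than 7.5).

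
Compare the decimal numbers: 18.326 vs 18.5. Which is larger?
18.5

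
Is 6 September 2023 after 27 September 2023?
No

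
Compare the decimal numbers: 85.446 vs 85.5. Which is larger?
85.5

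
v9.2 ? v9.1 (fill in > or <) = >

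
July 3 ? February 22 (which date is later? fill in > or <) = >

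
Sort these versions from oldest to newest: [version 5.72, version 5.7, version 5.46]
[version 5.7, version 5.46, version 5.72]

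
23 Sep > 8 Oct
False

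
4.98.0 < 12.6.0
True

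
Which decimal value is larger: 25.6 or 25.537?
25.6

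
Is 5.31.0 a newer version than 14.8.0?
No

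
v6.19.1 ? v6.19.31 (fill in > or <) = <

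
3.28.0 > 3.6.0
True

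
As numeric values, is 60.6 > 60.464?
True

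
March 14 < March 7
False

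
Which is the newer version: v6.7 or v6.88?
v6.88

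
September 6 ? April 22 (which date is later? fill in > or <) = >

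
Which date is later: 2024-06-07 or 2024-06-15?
2024-06-15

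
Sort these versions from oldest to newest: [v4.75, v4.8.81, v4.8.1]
[v4.8.1, v4.8.81, v4.75]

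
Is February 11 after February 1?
Yes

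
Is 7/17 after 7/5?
Yes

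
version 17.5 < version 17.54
True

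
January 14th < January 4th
False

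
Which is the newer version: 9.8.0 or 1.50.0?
9.8.0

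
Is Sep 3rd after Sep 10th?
No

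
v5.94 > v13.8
False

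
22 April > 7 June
False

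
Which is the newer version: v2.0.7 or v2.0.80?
v2.0.80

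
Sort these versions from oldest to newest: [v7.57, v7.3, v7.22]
[v7.3, v7.22, v7.57]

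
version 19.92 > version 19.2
True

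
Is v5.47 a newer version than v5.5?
Yes. Version numbers are compared segment by segment as integers, not as decimals: minor version 47 > 5, so v5.47 > v5.5 (even though the decimal 5.47 < 5.5).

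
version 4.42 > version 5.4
False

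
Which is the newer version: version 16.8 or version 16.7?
version 16.8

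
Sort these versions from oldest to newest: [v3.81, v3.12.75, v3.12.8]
[v3.12.8, v3.12.75, v3.81]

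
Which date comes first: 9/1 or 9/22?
9/1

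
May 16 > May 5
True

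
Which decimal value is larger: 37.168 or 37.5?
37.5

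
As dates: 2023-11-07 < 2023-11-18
True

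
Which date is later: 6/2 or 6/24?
6/24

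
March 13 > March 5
True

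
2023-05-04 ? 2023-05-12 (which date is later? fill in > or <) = <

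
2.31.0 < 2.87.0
True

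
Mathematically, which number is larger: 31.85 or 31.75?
31.85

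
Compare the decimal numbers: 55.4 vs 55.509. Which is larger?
55.509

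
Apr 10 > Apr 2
True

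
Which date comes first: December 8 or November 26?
November 26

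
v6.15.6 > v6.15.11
False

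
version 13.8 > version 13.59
False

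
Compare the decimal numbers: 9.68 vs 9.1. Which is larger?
9.68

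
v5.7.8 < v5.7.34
True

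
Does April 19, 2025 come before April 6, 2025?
No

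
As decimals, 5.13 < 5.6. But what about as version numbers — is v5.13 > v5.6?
True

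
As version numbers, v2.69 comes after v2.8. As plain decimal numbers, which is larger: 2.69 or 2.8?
2.8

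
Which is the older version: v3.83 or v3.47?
v3.47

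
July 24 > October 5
False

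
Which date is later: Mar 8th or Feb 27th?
Mar 8th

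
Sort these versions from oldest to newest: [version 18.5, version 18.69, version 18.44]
[version 18.5, version 18.44, version 18.69]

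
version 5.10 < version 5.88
True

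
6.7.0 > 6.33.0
False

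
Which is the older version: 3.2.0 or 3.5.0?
3.2.0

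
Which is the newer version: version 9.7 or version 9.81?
version 9.81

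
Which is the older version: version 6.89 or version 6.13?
version 6.13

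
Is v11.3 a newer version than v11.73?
No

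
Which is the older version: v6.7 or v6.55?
v6.7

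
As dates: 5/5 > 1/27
True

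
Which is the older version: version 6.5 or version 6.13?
version 6.5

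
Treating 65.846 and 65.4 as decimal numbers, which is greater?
65.846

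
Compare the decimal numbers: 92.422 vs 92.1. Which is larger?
92.422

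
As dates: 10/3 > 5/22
True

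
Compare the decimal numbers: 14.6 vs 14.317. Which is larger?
14.6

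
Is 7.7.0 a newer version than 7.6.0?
Yes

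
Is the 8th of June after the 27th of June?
No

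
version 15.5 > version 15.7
False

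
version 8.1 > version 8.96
False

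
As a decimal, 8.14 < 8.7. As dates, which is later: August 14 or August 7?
August 14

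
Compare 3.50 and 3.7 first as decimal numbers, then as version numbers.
As decimals: 3.50 < 3.7. As versions: v3.50 > v3.7 (minor version 50 > 7).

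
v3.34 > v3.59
False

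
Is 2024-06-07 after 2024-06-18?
No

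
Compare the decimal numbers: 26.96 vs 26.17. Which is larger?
26.96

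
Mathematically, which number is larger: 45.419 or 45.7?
45.7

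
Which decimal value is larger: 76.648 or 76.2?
76.648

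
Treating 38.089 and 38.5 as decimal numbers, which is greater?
38.5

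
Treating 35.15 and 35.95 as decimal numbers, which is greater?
35.95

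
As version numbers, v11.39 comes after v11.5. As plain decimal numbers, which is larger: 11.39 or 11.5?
11.5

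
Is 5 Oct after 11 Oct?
No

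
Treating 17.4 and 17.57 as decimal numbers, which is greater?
17.57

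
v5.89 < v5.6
False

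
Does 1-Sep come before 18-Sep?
Yes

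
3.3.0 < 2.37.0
False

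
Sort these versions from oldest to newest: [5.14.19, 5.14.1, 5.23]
[5.14.1, 5.14.19, 5.23]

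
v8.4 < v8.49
True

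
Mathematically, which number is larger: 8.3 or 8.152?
8.3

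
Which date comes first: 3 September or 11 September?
3 September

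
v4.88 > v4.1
True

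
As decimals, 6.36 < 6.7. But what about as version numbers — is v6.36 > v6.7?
True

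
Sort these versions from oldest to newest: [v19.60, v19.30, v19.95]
[v19.30, v19.60, v19.95]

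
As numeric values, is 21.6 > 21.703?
False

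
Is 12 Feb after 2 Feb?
Yes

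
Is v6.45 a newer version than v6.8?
Yes. Version numbers are compared segment by segment as integers, not as decimals: minor version 45 > 8, so v6.45 > v6.8 (even though the decimal 6.45 < 6.8).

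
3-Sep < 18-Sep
True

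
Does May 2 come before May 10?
Yes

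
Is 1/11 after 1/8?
Yes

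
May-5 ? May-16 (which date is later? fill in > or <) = <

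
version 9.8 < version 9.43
True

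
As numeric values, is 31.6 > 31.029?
True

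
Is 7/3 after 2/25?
Yes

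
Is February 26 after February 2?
Yes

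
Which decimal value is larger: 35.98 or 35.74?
35.98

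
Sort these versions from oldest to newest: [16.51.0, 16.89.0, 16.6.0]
[16.6.0, 16.51.0, 16.89.0]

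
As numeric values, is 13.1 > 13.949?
False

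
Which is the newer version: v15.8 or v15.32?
v15.32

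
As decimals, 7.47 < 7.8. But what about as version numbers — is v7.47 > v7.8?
True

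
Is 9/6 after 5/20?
Yes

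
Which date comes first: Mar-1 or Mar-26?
Mar-1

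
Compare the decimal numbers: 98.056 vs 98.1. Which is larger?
98.1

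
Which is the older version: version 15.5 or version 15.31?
version 15.5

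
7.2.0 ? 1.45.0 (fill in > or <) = >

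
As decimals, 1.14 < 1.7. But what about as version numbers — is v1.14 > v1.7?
True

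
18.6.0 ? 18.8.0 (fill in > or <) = <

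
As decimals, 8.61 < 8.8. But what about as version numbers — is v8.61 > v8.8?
True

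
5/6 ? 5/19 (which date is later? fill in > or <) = <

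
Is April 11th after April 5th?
Yes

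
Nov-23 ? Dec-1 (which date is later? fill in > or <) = <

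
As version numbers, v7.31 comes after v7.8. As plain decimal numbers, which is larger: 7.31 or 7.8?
7.8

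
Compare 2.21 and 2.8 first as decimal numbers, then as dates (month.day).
As decimals: 2.21 < 2.8. As dates: 2/21 is later than 2/8 (day 21 > day 8).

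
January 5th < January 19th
True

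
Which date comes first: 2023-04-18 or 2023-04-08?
2023-04-08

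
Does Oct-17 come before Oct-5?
No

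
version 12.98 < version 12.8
False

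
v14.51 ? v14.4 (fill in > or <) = >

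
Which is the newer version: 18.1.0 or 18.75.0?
18.75.0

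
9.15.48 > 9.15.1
True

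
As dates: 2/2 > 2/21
False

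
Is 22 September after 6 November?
No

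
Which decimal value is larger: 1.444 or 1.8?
1.8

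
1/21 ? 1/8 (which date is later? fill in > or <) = >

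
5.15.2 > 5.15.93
False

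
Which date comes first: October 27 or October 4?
October 4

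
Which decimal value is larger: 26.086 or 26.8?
26.8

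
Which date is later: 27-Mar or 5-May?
5-May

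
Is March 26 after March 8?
Yes. Day 26 comes after day 8 in March — this is a date comparison, not a decimal one (the decimal 3.26 would be smaller than 3.8).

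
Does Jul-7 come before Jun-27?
No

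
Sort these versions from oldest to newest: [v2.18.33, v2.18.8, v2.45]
[v2.18.8, v2.18.33, v2.45]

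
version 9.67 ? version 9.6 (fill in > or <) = >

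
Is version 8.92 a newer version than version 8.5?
Yes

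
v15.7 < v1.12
False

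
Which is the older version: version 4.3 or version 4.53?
version 4.3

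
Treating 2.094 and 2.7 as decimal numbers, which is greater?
2.7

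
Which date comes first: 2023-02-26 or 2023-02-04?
2023-02-04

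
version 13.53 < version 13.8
False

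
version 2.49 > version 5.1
False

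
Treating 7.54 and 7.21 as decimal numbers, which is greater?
7.54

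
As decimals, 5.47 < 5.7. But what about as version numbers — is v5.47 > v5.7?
True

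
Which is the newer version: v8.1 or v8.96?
v8.96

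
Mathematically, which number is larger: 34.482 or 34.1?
34.482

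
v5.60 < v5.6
False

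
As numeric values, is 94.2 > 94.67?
False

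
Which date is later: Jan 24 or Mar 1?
Mar 1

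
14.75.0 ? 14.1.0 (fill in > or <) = >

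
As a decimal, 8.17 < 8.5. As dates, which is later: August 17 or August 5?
August 17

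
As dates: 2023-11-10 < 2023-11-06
False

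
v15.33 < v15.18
False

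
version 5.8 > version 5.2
True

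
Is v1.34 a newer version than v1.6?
Yes. Version numbers are compared segment by segment as integers, not as decimals: minor version 34 > 6, so v1.34 > v1.6 (even though the decimal 1.34 < 1.6).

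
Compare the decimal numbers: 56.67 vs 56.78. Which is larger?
56.78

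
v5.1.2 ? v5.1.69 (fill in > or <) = <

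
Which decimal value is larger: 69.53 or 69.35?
69.53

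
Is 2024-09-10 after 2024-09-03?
Yes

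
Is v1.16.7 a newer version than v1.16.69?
No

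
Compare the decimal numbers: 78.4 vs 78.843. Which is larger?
78.843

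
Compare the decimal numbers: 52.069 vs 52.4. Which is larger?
52.4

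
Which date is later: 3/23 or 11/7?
11/7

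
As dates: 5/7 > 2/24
True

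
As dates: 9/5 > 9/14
False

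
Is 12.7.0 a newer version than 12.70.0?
No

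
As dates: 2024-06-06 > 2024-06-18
False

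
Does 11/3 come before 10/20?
No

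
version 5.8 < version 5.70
True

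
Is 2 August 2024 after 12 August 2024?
No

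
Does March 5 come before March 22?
Yes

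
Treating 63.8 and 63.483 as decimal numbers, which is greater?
63.8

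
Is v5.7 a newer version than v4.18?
Yes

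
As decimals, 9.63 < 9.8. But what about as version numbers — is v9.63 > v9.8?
True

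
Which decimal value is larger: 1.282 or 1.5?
1.5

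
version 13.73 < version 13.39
False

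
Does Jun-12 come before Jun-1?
No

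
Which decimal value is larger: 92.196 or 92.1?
92.196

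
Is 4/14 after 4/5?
Yes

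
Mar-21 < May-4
True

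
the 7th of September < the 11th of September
True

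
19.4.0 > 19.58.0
False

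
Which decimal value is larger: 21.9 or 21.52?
21.9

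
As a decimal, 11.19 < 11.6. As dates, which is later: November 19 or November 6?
November 19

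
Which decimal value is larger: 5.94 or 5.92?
5.94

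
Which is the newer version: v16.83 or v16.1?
v16.83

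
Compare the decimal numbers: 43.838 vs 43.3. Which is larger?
43.838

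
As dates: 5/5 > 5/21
False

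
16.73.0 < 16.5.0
False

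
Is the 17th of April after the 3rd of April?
Yes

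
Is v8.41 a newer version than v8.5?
Yes. Version numbers are compared segment by segment as integers, not as decimals: minor version 41 > 5, so v8.41 > v8.5 (even though the decimal 8.41 < 8.5).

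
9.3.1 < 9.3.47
True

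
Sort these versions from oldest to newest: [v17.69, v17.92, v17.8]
[v17.8, v17.69, v17.92]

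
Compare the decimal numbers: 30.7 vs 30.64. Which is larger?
30.7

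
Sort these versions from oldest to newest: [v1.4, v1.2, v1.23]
[v1.2, v1.4, v1.23]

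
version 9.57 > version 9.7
True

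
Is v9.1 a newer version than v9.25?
No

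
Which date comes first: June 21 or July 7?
June 21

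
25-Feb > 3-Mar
False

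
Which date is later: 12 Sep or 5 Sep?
12 Sep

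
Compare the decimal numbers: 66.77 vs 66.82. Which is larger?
66.82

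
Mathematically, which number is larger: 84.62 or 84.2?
84.62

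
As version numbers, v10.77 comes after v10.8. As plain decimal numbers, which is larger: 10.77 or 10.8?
10.8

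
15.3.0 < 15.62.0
True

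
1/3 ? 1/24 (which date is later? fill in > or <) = <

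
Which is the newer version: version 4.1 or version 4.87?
version 4.87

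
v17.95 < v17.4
False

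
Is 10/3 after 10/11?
No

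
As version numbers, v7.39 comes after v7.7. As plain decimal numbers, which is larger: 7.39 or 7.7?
7.7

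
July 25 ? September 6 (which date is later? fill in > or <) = <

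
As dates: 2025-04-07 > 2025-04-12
False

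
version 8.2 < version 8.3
True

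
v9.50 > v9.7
True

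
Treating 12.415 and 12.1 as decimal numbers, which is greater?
12.415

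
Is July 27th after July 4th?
Yes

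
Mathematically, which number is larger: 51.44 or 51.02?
51.44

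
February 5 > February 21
False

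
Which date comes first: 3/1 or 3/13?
3/1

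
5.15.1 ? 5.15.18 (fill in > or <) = <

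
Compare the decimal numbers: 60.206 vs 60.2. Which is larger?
60.206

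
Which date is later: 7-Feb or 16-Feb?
16-Feb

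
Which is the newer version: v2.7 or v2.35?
v2.35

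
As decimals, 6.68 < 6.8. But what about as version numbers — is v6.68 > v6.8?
True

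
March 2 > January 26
True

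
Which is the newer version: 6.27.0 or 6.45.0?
6.45.0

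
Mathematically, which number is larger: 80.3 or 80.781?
80.781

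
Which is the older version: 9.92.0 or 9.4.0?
9.4.0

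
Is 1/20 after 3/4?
No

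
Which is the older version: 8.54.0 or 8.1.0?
8.1.0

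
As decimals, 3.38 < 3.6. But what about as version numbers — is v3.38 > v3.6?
True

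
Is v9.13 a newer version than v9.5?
Yes. Version numbers are compared segment by segment as integers, not as decimals: minor version 13 > 5, so v9.13 > v9.5 (even though the decimal 9.13 < 9.5).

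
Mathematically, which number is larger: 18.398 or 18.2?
18.398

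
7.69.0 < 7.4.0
False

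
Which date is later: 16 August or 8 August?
16 August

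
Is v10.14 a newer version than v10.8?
Yes. Version numbers are compared segment by segment as integers, not as decimals: minor version 14 > 8, so v10.14 > v10.8 (even though the decimal 10.14 < 10.8).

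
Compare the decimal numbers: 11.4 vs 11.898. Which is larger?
11.898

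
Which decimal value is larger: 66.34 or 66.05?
66.34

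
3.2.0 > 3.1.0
True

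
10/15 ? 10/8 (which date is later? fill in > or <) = >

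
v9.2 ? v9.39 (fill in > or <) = <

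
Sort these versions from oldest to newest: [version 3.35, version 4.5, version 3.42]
[version 3.35, version 3.42, version 4.5]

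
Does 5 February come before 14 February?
Yes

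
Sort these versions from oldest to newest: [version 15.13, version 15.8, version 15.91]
[version 15.8, version 15.13, version 15.91]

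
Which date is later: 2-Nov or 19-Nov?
19-Nov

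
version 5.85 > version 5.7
True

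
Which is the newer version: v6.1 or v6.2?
v6.2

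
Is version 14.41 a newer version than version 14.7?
Yes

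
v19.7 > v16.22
True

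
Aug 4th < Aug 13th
True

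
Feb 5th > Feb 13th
False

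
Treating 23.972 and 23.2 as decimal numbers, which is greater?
23.972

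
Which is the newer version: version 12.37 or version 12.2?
version 12.37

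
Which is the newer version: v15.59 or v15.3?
v15.59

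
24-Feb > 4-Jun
False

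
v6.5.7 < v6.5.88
True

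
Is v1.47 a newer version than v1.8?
Yes. Version numbers are compared segment by segment as integers, not as decimals: minor version 47 > 8, so v1.47 > v1.8 (even though the decimal 1.47 < 1.8).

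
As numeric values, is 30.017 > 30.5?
False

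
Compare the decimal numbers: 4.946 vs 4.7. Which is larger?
4.946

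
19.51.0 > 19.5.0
True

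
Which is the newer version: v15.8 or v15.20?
v15.20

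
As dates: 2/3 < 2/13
True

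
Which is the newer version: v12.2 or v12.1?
v12.2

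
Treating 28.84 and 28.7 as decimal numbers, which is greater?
28.84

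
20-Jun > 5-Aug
False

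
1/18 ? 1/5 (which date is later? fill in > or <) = >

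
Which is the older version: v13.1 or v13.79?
v13.1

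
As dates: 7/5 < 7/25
True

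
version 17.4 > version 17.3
True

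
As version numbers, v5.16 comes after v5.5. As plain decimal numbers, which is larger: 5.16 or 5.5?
5.5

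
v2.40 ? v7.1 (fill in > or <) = <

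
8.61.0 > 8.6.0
True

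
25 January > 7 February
False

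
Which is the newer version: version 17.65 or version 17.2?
version 17.65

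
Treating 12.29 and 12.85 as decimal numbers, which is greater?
12.85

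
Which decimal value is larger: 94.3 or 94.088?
94.3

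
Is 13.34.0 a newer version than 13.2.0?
Yes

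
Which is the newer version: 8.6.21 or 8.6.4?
8.6.21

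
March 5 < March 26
True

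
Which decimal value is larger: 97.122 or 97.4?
97.4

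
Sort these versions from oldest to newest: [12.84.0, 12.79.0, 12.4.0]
[12.4.0, 12.79.0, 12.84.0]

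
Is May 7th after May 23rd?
No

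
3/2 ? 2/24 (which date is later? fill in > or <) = >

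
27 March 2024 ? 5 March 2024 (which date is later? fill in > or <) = >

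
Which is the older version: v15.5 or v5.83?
v5.83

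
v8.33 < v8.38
True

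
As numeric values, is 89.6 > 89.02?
True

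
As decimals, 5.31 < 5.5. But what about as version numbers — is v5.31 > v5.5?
True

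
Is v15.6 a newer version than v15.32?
No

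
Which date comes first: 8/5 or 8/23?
8/5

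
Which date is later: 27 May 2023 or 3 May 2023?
27 May 2023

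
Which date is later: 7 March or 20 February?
7 March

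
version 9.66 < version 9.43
False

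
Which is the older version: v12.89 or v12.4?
v12.4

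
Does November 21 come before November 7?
No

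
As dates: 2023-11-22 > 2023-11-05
True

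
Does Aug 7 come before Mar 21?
No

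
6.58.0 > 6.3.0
True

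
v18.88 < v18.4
False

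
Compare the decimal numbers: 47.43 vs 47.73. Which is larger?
47.73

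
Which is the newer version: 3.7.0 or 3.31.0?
3.31.0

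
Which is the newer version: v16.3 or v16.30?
v16.30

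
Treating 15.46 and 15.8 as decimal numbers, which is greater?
15.8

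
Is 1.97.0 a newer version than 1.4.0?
Yes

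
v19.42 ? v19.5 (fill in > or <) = >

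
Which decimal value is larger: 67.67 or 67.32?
67.67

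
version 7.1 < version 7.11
True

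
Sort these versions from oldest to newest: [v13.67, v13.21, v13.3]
[v13.3, v13.21, v13.67]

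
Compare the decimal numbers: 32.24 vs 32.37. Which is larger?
32.37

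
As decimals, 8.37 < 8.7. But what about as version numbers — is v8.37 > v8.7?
True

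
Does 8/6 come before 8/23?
Yes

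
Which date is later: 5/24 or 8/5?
8/5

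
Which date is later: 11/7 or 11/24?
11/24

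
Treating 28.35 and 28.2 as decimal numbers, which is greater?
28.35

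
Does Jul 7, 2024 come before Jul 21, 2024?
Yes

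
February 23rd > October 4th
False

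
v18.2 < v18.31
True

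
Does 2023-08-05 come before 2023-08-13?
Yes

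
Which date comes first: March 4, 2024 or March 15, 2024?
March 4, 2024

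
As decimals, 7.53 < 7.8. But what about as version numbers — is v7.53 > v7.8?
True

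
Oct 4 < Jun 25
False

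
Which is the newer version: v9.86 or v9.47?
v9.86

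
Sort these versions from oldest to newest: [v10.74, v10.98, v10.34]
[v10.34, v10.74, v10.98]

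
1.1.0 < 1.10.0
True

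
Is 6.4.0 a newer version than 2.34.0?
Yes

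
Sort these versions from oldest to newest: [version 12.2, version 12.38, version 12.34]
[version 12.2, version 12.34, version 12.38]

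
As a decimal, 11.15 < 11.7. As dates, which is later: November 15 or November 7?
November 15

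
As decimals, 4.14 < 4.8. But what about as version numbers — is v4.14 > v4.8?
True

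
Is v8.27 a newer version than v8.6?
Yes. Version numbers are compared segment by segment as integers, not as decimals: minor version 27 > 6, so v8.27 > v8.6 (even though the decimal 8.27 < 8.6).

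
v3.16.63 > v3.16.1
True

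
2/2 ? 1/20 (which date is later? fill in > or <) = >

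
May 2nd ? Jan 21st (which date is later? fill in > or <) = >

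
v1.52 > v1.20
True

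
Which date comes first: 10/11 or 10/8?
10/8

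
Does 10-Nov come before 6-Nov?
No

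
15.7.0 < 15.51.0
True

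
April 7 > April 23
False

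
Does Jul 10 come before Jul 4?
No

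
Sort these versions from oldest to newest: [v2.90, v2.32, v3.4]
[v2.32, v2.90, v3.4]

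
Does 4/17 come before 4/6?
No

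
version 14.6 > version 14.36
False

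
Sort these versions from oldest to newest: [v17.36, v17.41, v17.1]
[v17.1, v17.36, v17.41]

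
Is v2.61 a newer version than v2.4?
Yes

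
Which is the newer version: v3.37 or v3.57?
v3.57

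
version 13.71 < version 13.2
False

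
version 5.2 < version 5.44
True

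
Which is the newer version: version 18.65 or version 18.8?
version 18.65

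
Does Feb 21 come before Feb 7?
No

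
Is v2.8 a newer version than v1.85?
Yes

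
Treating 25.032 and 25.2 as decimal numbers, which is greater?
25.2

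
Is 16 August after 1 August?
Yes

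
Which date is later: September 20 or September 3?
September 20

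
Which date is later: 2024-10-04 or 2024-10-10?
2024-10-10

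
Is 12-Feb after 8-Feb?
Yes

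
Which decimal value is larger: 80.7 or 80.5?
80.7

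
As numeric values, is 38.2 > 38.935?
False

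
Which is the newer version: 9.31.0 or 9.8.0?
9.31.0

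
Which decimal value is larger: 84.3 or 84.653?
84.653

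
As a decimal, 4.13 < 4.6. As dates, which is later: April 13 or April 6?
April 13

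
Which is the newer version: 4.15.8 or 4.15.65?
4.15.65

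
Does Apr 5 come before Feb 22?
No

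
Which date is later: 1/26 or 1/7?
1/26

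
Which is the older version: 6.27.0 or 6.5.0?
6.5.0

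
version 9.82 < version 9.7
False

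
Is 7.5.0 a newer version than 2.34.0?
Yes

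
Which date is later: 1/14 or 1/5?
1/14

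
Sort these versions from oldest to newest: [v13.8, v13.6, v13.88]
[v13.6, v13.8, v13.88]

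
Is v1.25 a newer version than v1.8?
Yes. Version numbers are compared segment by segment as integers, not as decimals: minor version 25 > 8, so v1.25 > v1.8 (even though the decimal 1.25 < 1.8).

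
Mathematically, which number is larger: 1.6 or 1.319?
1.6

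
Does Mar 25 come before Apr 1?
Yes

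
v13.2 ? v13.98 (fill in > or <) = <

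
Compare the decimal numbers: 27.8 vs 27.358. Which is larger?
27.8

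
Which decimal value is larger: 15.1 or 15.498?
15.498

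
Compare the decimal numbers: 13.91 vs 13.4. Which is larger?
13.91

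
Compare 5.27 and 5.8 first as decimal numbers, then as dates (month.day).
As decimals: 5.27 < 5.8. As dates: 5/27 is later than 5/8 (day 27 > day 8).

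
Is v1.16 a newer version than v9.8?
No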